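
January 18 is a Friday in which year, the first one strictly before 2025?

From one year to the next, a fixed date's weekday advances by 1, or by 2 when a Feb 29 lies between the two dates.
2025: January 18 is Saturday.
2024: Thursday (−2)
2023: Wednesday (−1)
2022: Tuesday (−1)
2021: Monday (−1)
2020: Saturday (−2)
2019: Friday (−1)
January 18 falls on a Friday in 2019.

2019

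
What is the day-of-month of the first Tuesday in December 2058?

December 1, 2058 is a Sunday, so the first Tuesday is the 3rd.
The first Tuesday is 3 + 0 = 3.

3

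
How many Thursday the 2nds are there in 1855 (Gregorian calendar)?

1

Check the 2nd of each month of 1855: Jan 2: Tue, Feb 2: Fri, Mar 2: Fri, Apr 2: Mon, May 2: Wed, Jun 2: Sat, Jul 2: Mon, Aug 2: Thu, Sep 2: Sun, Oct 2: Tue, Nov 2: Fri, Dec 2: Sun.
Thursday occurs in August — 1 month.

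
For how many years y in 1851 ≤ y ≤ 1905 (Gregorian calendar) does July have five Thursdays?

23

July has 31 days; it has five Thursdays when Thursday falls among the first (month-length − 28) days — i.e. when July 1 is one of Thursday/Wednesday/Tuesday.
July 1 by year: 1851:Tue✓ 1852:Thu✓ 1853:Fri 1854:Sat 1855:Sun 1856:Tue✓ 1857:Wed✓ 1858:Thu✓ 1859:Fri 1860:Sun 1861:Mon 1862:Tue✓ 1863:Wed✓ 1864:Fri 1865:Sat …(25 more)… 1891:Wed✓ 1892:Fri 1893:Sat 1894:Sun 1895:Mon 1896:Wed✓ 1897:Thu✓ 1898:Fri 1899:Sat 1900:Sun 1901:Mon 1902:Tue✓ 1903:Wed✓ 1904:Fri 1905:Sat
Years with five Thursdays: 1851, 1852, 1856, 1857, 1858, 1862, 1863, 1868, 1869, 1873, 1874, 1875, 1879, 1880, 1884, 1885, 1886, 1890, 1891, 1896, 1897, 1902, 1903 → 23.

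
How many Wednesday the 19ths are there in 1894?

Check the 19th of each month of 1894: Jan 19: Fri, Feb 19: Mon, Mar 19: Mon, Apr 19: Thu, May 19: Sat, Jun 19: Tue, Jul 19: Thu, Aug 19: Sun, Sep 19: Wed, Oct 19: Fri, Nov 19: Mon, Dec 19: Wed.
Wednesday occurs in September, December — 2 months.

2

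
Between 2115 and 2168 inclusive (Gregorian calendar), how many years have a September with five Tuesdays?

September has 30 days; it has five Tuesdays when Tuesday falls among the first (month-length − 28) days — i.e. when September 1 is one of Tuesday/Monday.
September 1 by year: 2115:Sun 2116:Tue✓ 2117:Wed 2118:Thu 2119:Fri 2120:Sun 2121:Mon✓ 2122:Tue✓ 2123:Wed 2124:Fri 2125:Sat 2126:Sun 2127:Mon✓ 2128:Wed 2129:Thu …(24 more)… 2154:Sun 2155:Mon✓ 2156:Wed 2157:Thu 2158:Fri 2159:Sat 2160:Mon✓ 2161:Tue✓ 2162:Wed 2163:Thu 2164:Sat 2165:Sun 2166:Mon✓ 2167:Tue✓ 2168:Thu
Years with five Tuesdays: 2116, 2121, 2122, 2127, 2132, 2133, 2138, 2139, 2144, 2149, 2150, 2155, 2160, 2161, 2166, 2167 → 16.

16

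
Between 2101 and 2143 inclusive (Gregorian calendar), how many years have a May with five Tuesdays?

May has 31 days; it has five Tuesdays when Tuesday falls among the first (month-length − 28) days — i.e. when May 1 is one of Tuesday/Monday/Sunday.
May 1 by year: 2101:Sun✓ 2102:Mon✓ 2103:Tue✓ 2104:Thu 2105:Fri 2106:Sat 2107:Sun✓ 2108:Tue✓ 2109:Wed 2110:Thu 2111:Fri 2112:Sun✓ 2113:Mon✓ 2114:Tue✓ 2115:Wed …(13 more)… 2129:Sun✓ 2130:Mon✓ 2131:Tue✓ 2132:Thu 2133:Fri 2134:Sat 2135:Sun✓ 2136:Tue✓ 2137:Wed 2138:Thu 2139:Fri 2140:Sun✓ 2141:Mon✓ 2142:Tue✓ 2143:Wed
Years with five Tuesdays: 2101, 2102, 2103, 2107, 2108, 2112, 2113, 2114, 2118, 2119, 2124, 2125, 2129, 2130, 2131, 2135, 2136, 2140, 2141, 2142 → 20.

20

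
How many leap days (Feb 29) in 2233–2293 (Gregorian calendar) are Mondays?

Leap years in 2233–2293: 15 of them.
Feb 29 weekday advances by 5 (mod 7) from one leap year to the next four years later (or differs when a century non-leap intervenes).
Leap-day weekdays: 2236:Mon✓ 2240:Sat 2244:Thu 2248:Tue 2252:Sun 2256:Fri 2260:Wed 2264:Mon✓ 2268:Sat 2272:Thu 2276:Tue 2280:Sun 2284:Fri 2288:Wed 2292:Mon✓
Monday: 2236, 2264, 2292 → 3.

3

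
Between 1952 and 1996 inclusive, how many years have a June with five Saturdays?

June has 30 days; it has five Saturdays when Saturday falls among the first (month-length − 28) days — i.e. when June 1 is one of Saturday/Friday.
June 1 by year: 1952:Sun 1953:Mon 1954:Tue 1955:Wed 1956:Fri✓ 1957:Sat✓ 1958:Sun 1959:Mon 1960:Wed 1961:Thu 1962:Fri✓ 1963:Sat✓ 1964:Mon 1965:Tue 1966:Wed …(15 more)… 1982:Tue 1983:Wed 1984:Fri✓ 1985:Sat✓ 1986:Sun 1987:Mon 1988:Wed 1989:Thu 1990:Fri✓ 1991:Sat✓ 1992:Mon 1993:Tue 1994:Wed 1995:Thu 1996:Sat✓
Years with five Saturdays: 1956, 1957, 1962, 1963, 1968, 1973, 1974, 1979, 1984, 1985, 1990, 1991, 1996 → 13.

13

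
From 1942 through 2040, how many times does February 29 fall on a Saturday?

3

Leap years in 1942–2040: 25 of them.
Feb 29 weekday advances by 5 (mod 7) from one leap year to the next four years later (or differs when a century non-leap intervenes).
Leap-day weekdays: 1944:Tue 1948:Sun 1952:Fri 1956:Wed 1960:Mon 1964:Sat✓ 1968:Thu 1972:Tue 1976:Sun 1980:Fri 1984:Wed 1988:Mon 1992:Sat✓ 1996:Thu 2000:Tue 2004:Sun 2008:Fri 2012:Wed 2016:Mon 2020:Sat✓ 2024:Thu 2028:Tue 2032:Sun 2036:Fri 2040:Wed
Saturday: 1964, 1992, 2020 → 3.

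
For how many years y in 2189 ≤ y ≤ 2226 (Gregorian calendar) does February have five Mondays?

2

February has 28 days (29 in leap years); it has five Mondays when Monday falls among the first (month-length − 28) days — i.e. when February 1 is Monday in a leap year (never in a common year).
February 1 by year: 2189:Sun 2190:Mon 2191:Tue 2192:Wed 2193:Fri 2194:Sat 2195:Sun 2196:Mon✓ 2197:Wed 2198:Thu 2199:Fri 2200:Sat 2201:Sun 2202:Mon 2203:Tue …(8 more)… 2212:Sat 2213:Mon 2214:Tue 2215:Wed 2216:Thu 2217:Sat 2218:Sun 2219:Mon 2220:Tue 2221:Thu 2222:Fri 2223:Sat 2224:Sun 2225:Tue 2226:Wed
Years with five Mondays: 2196, 2208 → 2.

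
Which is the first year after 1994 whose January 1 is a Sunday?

1995

Jan 1 advances by 2 weekdays after a leap year and by 1 after a common year.
1994: Jan 1 is Saturday.
1995: Sunday
1995 begins on a Sunday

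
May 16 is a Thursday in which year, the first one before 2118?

From one year to the next, a fixed date's weekday advances by 1, or by 2 when a Feb 29 lies between the two dates.
2118: May 16 is Monday.
2117: Sunday (−1)
2116: Saturday (−1)
2115: Thursday (−2)
May 16 falls on a Thursday in 2115.

2115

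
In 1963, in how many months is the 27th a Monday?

1

Check the 27th of each month of 1963: Jan 27: Sun, Feb 27: Wed, Mar 27: Wed, Apr 27: Sat, May 27: Mon, Jun 27: Thu, Jul 27: Sat, Aug 27: Tue, Sep 27: Fri, Oct 27: Sun, Nov 27: Wed, Dec 27: Fri.
Monday occurs in May — 1 month.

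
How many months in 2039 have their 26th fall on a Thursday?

1

Check the 26th of each month of 2039: Jan 26: Wed, Feb 26: Sat, Mar 26: Sat, Apr 26: Tue, May 26: Thu, Jun 26: Sun, Jul 26: Tue, Aug 26: Fri, Sep 26: Mon, Oct 26: Wed, Nov 26: Sat, Dec 26: Mon.
Thursday occurs in May — 1 month.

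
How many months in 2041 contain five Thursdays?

4

A month of length L has five Thursdays iff its first Thursday is on day ≤ L−28 (so day 1–3 in a 31-day month, 1–2 in a 30-day month, day 1 in a leap February).
Checking each month of 2041: Jan starts Tue (31d) ✓; Feb starts Fri (28d); Mar starts Fri (31d); Apr starts Mon (30d); May starts Wed (31d) ✓; Jun starts Sat (30d); Jul starts Mon (31d); Aug starts Thu (31d) ✓; Sep starts Sun (30d); Oct starts Tue (31d) ✓; Nov starts Fri (30d); Dec starts Sun (31d).
Five-Thursday months: January, May, August, October → 4.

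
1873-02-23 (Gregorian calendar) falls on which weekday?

January 1, 1873 is a Wednesday.
February 23 is day 54 of the year, i.e. 53 days after Jan 1.
53 mod 7 = 4, so advance 4 weekdays from Wednesday: Sunday.

Sunday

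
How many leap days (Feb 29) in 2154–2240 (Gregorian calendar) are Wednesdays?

4

Leap years in 2154–2240: 21 of them.
Feb 29 weekday advances by 5 (mod 7) from one leap year to the next four years later (or differs when a century non-leap intervenes).
Leap-day weekdays: 2156:Sun 2160:Fri 2164:Wed✓ 2168:Mon 2172:Sat 2176:Thu 2180:Tue 2184:Sun 2188:Fri 2192:Wed✓ 2196:Mon 2204:Wed✓ 2208:Mon 2212:Sat 2216:Thu 2220:Tue 2224:Sun 2228:Fri 2232:Wed✓ 2236:Mon 2240:Sat
Wednesday: 2164, 2192, 2204, 2232 → 4.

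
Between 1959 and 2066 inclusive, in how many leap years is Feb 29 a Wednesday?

3

Leap years in 1959–2066: 27 of them.
Feb 29 weekday advances by 5 (mod 7) from one leap year to the next four years later (or differs when a century non-leap intervenes).
Leap-day weekdays: 1960:Mon 1964:Sat 1968:Thu 1972:Tue 1976:Sun 1980:Fri 1984:Wed✓ 1988:Mon 1992:Sat 1996:Thu 2000:Tue 2004:Sun 2008:Fri 2012:Wed✓ 2016:Mon 2020:Sat 2024:Thu 2028:Tue 2032:Sun 2036:Fri 2040:Wed✓ 2044:Mon 2048:Sat 2052:Thu 2056:Tue 2060:Sun 2064:Fri
Wednesday: 1984, 2012, 2040 → 3.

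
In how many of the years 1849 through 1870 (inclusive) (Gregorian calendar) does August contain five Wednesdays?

10

August has 31 days; it has five Wednesdays when Wednesday falls among the first (month-length − 28) days — i.e. when August 1 is one of Wednesday/Tuesday/Monday.
August 1 by year: 1849:Wed✓ 1850:Thu 1851:Fri 1852:Sun 1853:Mon✓ 1854:Tue✓ 1855:Wed✓ 1856:Fri 1857:Sat 1858:Sun 1859:Mon✓ 1860:Wed✓ 1861:Thu 1862:Fri 1863:Sat 1864:Mon✓ 1865:Tue✓ 1866:Wed✓ 1867:Thu 1868:Sat 1869:Sun 1870:Mon✓
Years with five Wednesdays: 1849, 1853, 1854, 1855, 1859, 1860, 1864, 1865, 1866, 1870 → 10.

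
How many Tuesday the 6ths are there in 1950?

Check the 6th of each month of 1950: Jan 6: Fri, Feb 6: Mon, Mar 6: Mon, Apr 6: Thu, May 6: Sat, Jun 6: Tue, Jul 6: Thu, Aug 6: Sun, Sep 6: Wed, Oct 6: Fri, Nov 6: Mon, Dec 6: Wed.
Tuesday occurs in June — 1 month.

1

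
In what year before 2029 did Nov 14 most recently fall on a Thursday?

From one year to the next, a fixed date's weekday advances by 1, or by 2 when a Feb 29 lies between the two dates.
2029: November 14 is Wednesday.
2028: Tuesday (−1)
2027: Sunday (−2)
2026: Saturday (−1)
2025: Friday (−1)
2024: Thursday (−1)
Nov 14 falls on a Thursday in 2024.

2024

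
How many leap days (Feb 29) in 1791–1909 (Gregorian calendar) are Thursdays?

3

Leap years in 1791–1909: 28 of them.
Feb 29 weekday advances by 5 (mod 7) from one leap year to the next four years later (or differs when a century non-leap intervenes).
Leap-day weekdays: 1792:Wed 1796:Mon 1804:Wed 1808:Mon 1812:Sat 1816:Thu✓ 1820:Tue 1824:Sun 1828:Fri 1832:Wed 1836:Mon 1840:Sat 1844:Thu✓ 1848:Tue 1852:Sun 1856:Fri 1860:Wed 1864:Mon 1868:Sat 1872:Thu✓ 1876:Tue 1880:Sun 1884:Fri 1888:Wed 1892:Mon 1896:Sat 1904:Mon 1908:Sat
Thursday: 1816, 1844, 1872 → 3.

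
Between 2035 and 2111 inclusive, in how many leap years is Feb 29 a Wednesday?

Leap years in 2035–2111: 18 of them.
Feb 29 weekday advances by 5 (mod 7) from one leap year to the next four years later (or differs when a century non-leap intervenes).
Leap-day weekdays: 2036:Fri 2040:Wed✓ 2044:Mon 2048:Sat 2052:Thu 2056:Tue 2060:Sun 2064:Fri 2068:Wed✓ 2072:Mon 2076:Sat 2080:Thu 2084:Tue 2088:Sun 2092:Fri 2096:Wed✓ 2104:Fri 2108:Wed✓
Wednesday: 2040, 2068, 2096, 2108 → 4.

4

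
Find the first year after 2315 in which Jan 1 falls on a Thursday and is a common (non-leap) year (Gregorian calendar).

2325

Jan 1 advances by 2 weekdays after a leap year and by 1 after a common year.
2315: Jan 1 is Friday.
2316: Saturday (leap)
2317: Monday
2318: Tuesday
2319: Wednesday
2320: Thursday (leap)
2321: Saturday
2322: Sunday
2323: Monday
2324: Tuesday (leap)
2325: Thursday
2325 begins on a Thursday and is a common year.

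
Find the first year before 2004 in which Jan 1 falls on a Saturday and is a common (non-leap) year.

Jan 1 advances by 2 weekdays after a leap year and by 1 after a common year.
2004: Jan 1 is Thursday (leap).
2003: Wednesday
2002: Tuesday
2001: Monday
2000: Saturday (leap)
1999: Friday
1998: Thursday
1997: Wednesday
1996: Monday (leap)
1995: Sunday
1994: Saturday
1994 begins on a Saturday and is a common year.

1994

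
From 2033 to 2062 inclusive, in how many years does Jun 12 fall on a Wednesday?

Track Jun 12's weekday year by year (advancing +1, or +2 across a Feb 29):
  2033: Sun  2034: Mon (+1)  2035: Tue (+1)  2036: Thu (+2)  2037: Fri (+1)
  2038: Sat (+1)  2039: Sun (+1)  2040: Tue (+2)  2041: Wed (+1) ✓  2042: Thu (+1)
  2043: Fri (+1)  2044: Sun (+2)  2045: Mon (+1)  2046: Tue (+1)  2047: Wed (+1) ✓
  2048: Fri (+2)  2049: Sat (+1)  2050: Sun (+1)  2051: Mon (+1)  2052: Wed (+2) ✓
  2053: Thu (+1)  2054: Fri (+1)  2055: Sat (+1)  2056: Mon (+2)  2057: Tue (+1)
  2058: Wed (+1) ✓  2059: Thu (+1)  2060: Sat (+2)  2061: Sun (+1)  2062: Mon (+1)
Wednesday years: 2041, 2047, 2052, 2058 — 4 in total.

4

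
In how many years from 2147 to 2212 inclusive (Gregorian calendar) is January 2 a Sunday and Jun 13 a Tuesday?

Check each year's weekday for January 2 and Jun 13:
  2147: Mon/Tue  2148: Tue/Thu  2149: Thu/Fri  2150: Fri/Sat  2151: Sat/Sun  2152: Sun/Tue ✓  2153: Tue/Wed  2154: Wed/Thu  2155: Thu/Fri  2156: Fri/Sun  2157: Sun/Mon  2158: Mon/Tue  2159: Tue/Wed  2160: Wed/Fri  …(38 more)…  2199: Wed/Thu  2200: Thu/Fri  2201: Fri/Sat  2202: Sat/Sun  2203: Sun/Mon  2204: Mon/Wed  2205: Wed/Thu  2206: Thu/Fri  2207: Fri/Sat  2208: Sat/Mon  2209: Mon/Tue  2210: Tue/Wed  2211: Wed/Thu  2212: Thu/Sat
Both conditions hold in: 2152, 2180 — 2.

2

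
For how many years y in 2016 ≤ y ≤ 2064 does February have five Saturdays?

2

February has 28 days (29 in leap years); it has five Saturdays when Saturday falls among the first (month-length − 28) days — i.e. when February 1 is Saturday in a leap year (never in a common year).
February 1 by year: 2016:Mon 2017:Wed 2018:Thu 2019:Fri 2020:Sat✓ 2021:Mon 2022:Tue 2023:Wed 2024:Thu 2025:Sat 2026:Sun 2027:Mon 2028:Tue 2029:Thu 2030:Fri …(19 more)… 2050:Tue 2051:Wed 2052:Thu 2053:Sat 2054:Sun 2055:Mon 2056:Tue 2057:Thu 2058:Fri 2059:Sat 2060:Sun 2061:Tue 2062:Wed 2063:Thu 2064:Fri
Years with five Saturdays: 2020, 2048 → 2.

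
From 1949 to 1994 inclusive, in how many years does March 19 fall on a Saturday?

8

Track March 19's weekday year by year (advancing +1, or +2 across a Feb 29):
  1949: Sat ✓  1950: Sun (+1)  1951: Mon (+1)  1952: Wed (+2)  1953: Thu (+1)
  1954: Fri (+1)  1955: Sat (+1) ✓  1956: Mon (+2)  1957: Tue (+1)  1958: Wed (+1)
  1959: Thu (+1)  1960: Sat (+2) ✓  1961: Sun (+1)  1962: Mon (+1)  … (18 more years) …
  1981: Thu (+1)  1982: Fri (+1)  1983: Sat (+1) ✓  1984: Mon (+2)  1985: Tue (+1)
  1986: Wed (+1)  1987: Thu (+1)  1988: Sat (+2) ✓  1989: Sun (+1)  1990: Mon (+1)
  1991: Tue (+1)  1992: Thu (+2)  1993: Fri (+1)  1994: Sat (+1) ✓
Saturday years: 1949, 1955, 1960, 1966, 1977, 1983, 1988, 1994 — 8 in total.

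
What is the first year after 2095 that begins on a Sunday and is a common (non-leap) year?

Jan 1 advances by 2 weekdays after a leap year and by 1 after a common year.
2095: Jan 1 is Saturday.
2096: Sunday (leap)
2097: Tuesday
2098: Wednesday
2099: Thursday
2100: Friday
2101: Saturday
2102: Sunday
2102 begins on a Sunday and is a common year.

2102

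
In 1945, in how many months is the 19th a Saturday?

Check the 19th of each month of 1945: Jan 19: Fri, Feb 19: Mon, Mar 19: Mon, Apr 19: Thu, May 19: Sat, Jun 19: Tue, Jul 19: Thu, Aug 19: Sun, Sep 19: Wed, Oct 19: Fri, Nov 19: Mon, Dec 19: Wed.
Saturday occurs in May — 1 month.

1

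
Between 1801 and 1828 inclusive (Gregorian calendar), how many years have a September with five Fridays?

September has 30 days; it has five Fridays when Friday falls among the first (month-length − 28) days — i.e. when September 1 is one of Friday/Thursday.
September 1 by year: 1801:Tue 1802:Wed 1803:Thu✓ 1804:Sat 1805:Sun 1806:Mon 1807:Tue 1808:Thu✓ 1809:Fri✓ 1810:Sat 1811:Sun 1812:Tue 1813:Wed 1814:Thu✓ 1815:Fri✓ 1816:Sun 1817:Mon 1818:Tue 1819:Wed 1820:Fri✓ 1821:Sat 1822:Sun 1823:Mon 1824:Wed 1825:Thu✓ 1826:Fri✓ 1827:Sat 1828:Mon
Years with five Fridays: 1803, 1808, 1809, 1814, 1815, 1820, 1825, 1826 → 8.

8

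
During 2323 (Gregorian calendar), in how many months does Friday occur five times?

A month of length L has five Fridays iff its first Friday is on day ≤ L−28 (so day 1–3 in a 31-day month, 1–2 in a 30-day month, day 1 in a leap February).
Checking each month of 2323: Jan starts Mon (31d); Feb starts Thu (28d); Mar starts Thu (31d) ✓; Apr starts Sun (30d); May starts Tue (31d); Jun starts Fri (30d) ✓; Jul starts Sun (31d); Aug starts Wed (31d) ✓; Sep starts Sat (30d); Oct starts Mon (31d); Nov starts Thu (30d) ✓; Dec starts Sat (31d).
Five-Friday months: March, June, August, November → 4.

4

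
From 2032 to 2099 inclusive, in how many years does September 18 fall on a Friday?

10

Track September 18's weekday year by year (advancing +1, or +2 across a Feb 29):
  2032: Sat  2033: Sun (+1)  2034: Mon (+1)  2035: Tue (+1)  2036: Thu (+2)
  2037: Fri (+1) ✓  2038: Sat (+1)  2039: Sun (+1)  2040: Tue (+2)  2041: Wed (+1)
  2042: Thu (+1)  2043: Fri (+1) ✓  2044: Sun (+2)  2045: Mon (+1)  … (40 more years) …
  2086: Wed (+1)  2087: Thu (+1)  2088: Sat (+2)  2089: Sun (+1)  2090: Mon (+1)
  2091: Tue (+1)  2092: Thu (+2)  2093: Fri (+1) ✓  2094: Sat (+1)  2095: Sun (+1)
  2096: Tue (+2)  2097: Wed (+1)  2098: Thu (+1)  2099: Fri (+1) ✓
Friday years: 2037, 2043, 2048, 2054, 2065, 2071, 2076, 2082, 2093, 2099 — 10 in total.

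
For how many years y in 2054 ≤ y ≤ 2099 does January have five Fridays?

January has 31 days; it has five Fridays when Friday falls among the first (month-length − 28) days — i.e. when January 1 is one of Friday/Thursday/Wednesday.
January 1 by year: 2054:Thu✓ 2055:Fri✓ 2056:Sat 2057:Mon 2058:Tue 2059:Wed✓ 2060:Thu✓ 2061:Sat 2062:Sun 2063:Mon 2064:Tue 2065:Thu✓ 2066:Fri✓ 2067:Sat 2068:Sun …(16 more)… 2085:Mon 2086:Tue 2087:Wed✓ 2088:Thu✓ 2089:Sat 2090:Sun 2091:Mon 2092:Tue 2093:Thu✓ 2094:Fri✓ 2095:Sat 2096:Sun 2097:Tue 2098:Wed✓ 2099:Thu✓
Years with five Fridays: 2054, 2055, 2059, 2060, 2065, 2066, 2070, 2071, 2072, 2076, 2077, 2081, 2082, 2083, 2087, 2088, 2093, 2094, 2098, 2099 → 20.

20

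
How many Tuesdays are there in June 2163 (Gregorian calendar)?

4

June 2163 has 30 days and begins on Wednesday.
The first Tuesday is June 7.
Tuesdays fall on 7, 14, 21, 28 — that's 4.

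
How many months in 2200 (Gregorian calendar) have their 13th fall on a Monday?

Check the 13th of each month of 2200: Jan 13: Mon, Feb 13: Thu, Mar 13: Thu, Apr 13: Sun, May 13: Tue, Jun 13: Fri, Jul 13: Sun, Aug 13: Wed, Sep 13: Sat, Oct 13: Mon, Nov 13: Thu, Dec 13: Sat.
Monday occurs in January, October — 2 months.

2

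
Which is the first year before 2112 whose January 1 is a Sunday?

Jan 1 advances by 2 weekdays after a leap year and by 1 after a common year.
2112: Jan 1 is Friday (leap).
2111: Thursday
2110: Wednesday
2109: Tuesday
2108: Sunday (leap)
2108 begins on a Sunday

2108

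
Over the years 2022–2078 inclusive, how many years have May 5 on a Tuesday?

8

Track May 5's weekday year by year (advancing +1, or +2 across a Feb 29):
  2022: Thu  2023: Fri (+1)  2024: Sun (+2)  2025: Mon (+1)  2026: Tue (+1) ✓
  2027: Wed (+1)  2028: Fri (+2)  2029: Sat (+1)  2030: Sun (+1)  2031: Mon (+1)
  2032: Wed (+2)  2033: Thu (+1)  2034: Fri (+1)  2035: Sat (+1)  … (29 more years) …
  2065: Tue (+1) ✓  2066: Wed (+1)  2067: Thu (+1)  2068: Sat (+2)  2069: Sun (+1)
  2070: Mon (+1)  2071: Tue (+1) ✓  2072: Thu (+2)  2073: Fri (+1)  2074: Sat (+1)
  2075: Sun (+1)  2076: Tue (+2) ✓  2077: Wed (+1)  2078: Thu (+1)
Tuesday years: 2026, 2037, 2043, 2048, 2054, 2065, 2071, 2076 — 8 in total.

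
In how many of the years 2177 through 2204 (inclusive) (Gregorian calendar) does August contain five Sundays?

August has 31 days; it has five Sundays when Sunday falls among the first (month-length − 28) days — i.e. when August 1 is one of Sunday/Saturday/Friday.
August 1 by year: 2177:Fri✓ 2178:Sat✓ 2179:Sun✓ 2180:Tue 2181:Wed 2182:Thu 2183:Fri✓ 2184:Sun✓ 2185:Mon 2186:Tue 2187:Wed 2188:Fri✓ 2189:Sat✓ 2190:Sun✓ 2191:Mon 2192:Wed 2193:Thu 2194:Fri✓ 2195:Sat✓ 2196:Mon 2197:Tue 2198:Wed 2199:Thu 2200:Fri✓ 2201:Sat✓ 2202:Sun✓ 2203:Mon 2204:Wed
Years with five Sundays: 2177, 2178, 2179, 2183, 2184, 2188, 2189, 2190, 2194, 2195, 2200, 2201, 2202 → 13.

13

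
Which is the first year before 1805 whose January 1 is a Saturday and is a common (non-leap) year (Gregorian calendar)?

Jan 1 advances by 2 weekdays after a leap year and by 1 after a common year.
1805: Jan 1 is Tuesday.
1804: Sunday (leap)
1803: Saturday
1803 begins on a Saturday and is a common year.

1803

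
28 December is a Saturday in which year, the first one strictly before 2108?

From one year to the next, a fixed date's weekday advances by 1, or by 2 when a Feb 29 lies between the two dates.
2108: December 28 is Friday.
2107: Wednesday (−2)
2106: Tuesday (−1)
2105: Monday (−1)
2104: Sunday (−1)
2103: Friday (−2)
2102: Thursday (−1)
2101: Wednesday (−1)
2100: Tuesday (−1)
2099: Monday (−1)
2098: Sunday (−1)
2097: Saturday (−1)
28 December falls on a Saturday in 2097.

2097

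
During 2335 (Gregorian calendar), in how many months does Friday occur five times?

A month of length L has five Fridays iff its first Friday is on day ≤ L−28 (so day 1–3 in a 31-day month, 1–2 in a 30-day month, day 1 in a leap February).
Checking each month of 2335: Jan starts Tue (31d); Feb starts Fri (28d); Mar starts Fri (31d) ✓; Apr starts Mon (30d); May starts Wed (31d) ✓; Jun starts Sat (30d); Jul starts Mon (31d); Aug starts Thu (31d) ✓; Sep starts Sun (30d); Oct starts Tue (31d); Nov starts Fri (30d) ✓; Dec starts Sun (31d).
Five-Friday months: March, May, August, November → 4.

4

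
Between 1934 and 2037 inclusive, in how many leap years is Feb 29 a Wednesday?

Leap years in 1934–2037: 26 of them.
Feb 29 weekday advances by 5 (mod 7) from one leap year to the next four years later (or differs when a century non-leap intervenes).
Leap-day weekdays: 1936:Sat 1940:Thu 1944:Tue 1948:Sun 1952:Fri 1956:Wed✓ 1960:Mon 1964:Sat 1968:Thu 1972:Tue 1976:Sun 1980:Fri 1984:Wed✓ 1988:Mon 1992:Sat 1996:Thu 2000:Tue 2004:Sun 2008:Fri 2012:Wed✓ 2016:Mon 2020:Sat 2024:Thu 2028:Tue 2032:Sun 2036:Fri
Wednesday: 1956, 1984, 2012 → 3.

3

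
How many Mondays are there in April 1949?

April 1949 has 30 days and begins on Friday.
The first Monday is April 4.
Mondays fall on 4, 11, 18, 25 — that's 4.

4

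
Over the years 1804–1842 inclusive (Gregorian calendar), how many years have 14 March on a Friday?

5

Track 14 March's weekday year by year (advancing +1, or +2 across a Feb 29):
  1804: Wed  1805: Thu (+1)  1806: Fri (+1) ✓  1807: Sat (+1)  1808: Mon (+2)
  1809: Tue (+1)  1810: Wed (+1)  1811: Thu (+1)  1812: Sat (+2)  1813: Sun (+1)
  1814: Mon (+1)  1815: Tue (+1)  1816: Thu (+2)  1817: Fri (+1) ✓  … (11 more years) …
  1829: Sat (+1)  1830: Sun (+1)  1831: Mon (+1)  1832: Wed (+2)  1833: Thu (+1)
  1834: Fri (+1) ✓  1835: Sat (+1)  1836: Mon (+2)  1837: Tue (+1)  1838: Wed (+1)
  1839: Thu (+1)  1840: Sat (+2)  1841: Sun (+1)  1842: Mon (+1)
Friday years: 1806, 1817, 1823, 1828, 1834 — 5 in total.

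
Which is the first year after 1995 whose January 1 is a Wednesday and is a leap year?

Jan 1 advances by 2 weekdays after a leap year and by 1 after a common year.
1995: Jan 1 is Sunday.
1996: Monday (leap)
1997: Wednesday
1998: Thursday
1999: Friday
2000: Saturday (leap)
2001: Monday
2002: Tuesday
2003: Wednesday
2004: Thursday (leap)
2005: Saturday
2006: Sunday
2007: Monday
2008: Tuesday (leap)
2009: Thursday
2010: Friday
2011: Saturday
2012: Sunday (leap)
2013: Tuesday
2014: Wednesday
2015: Thursday
2016: Friday (leap)
2017: Sunday
2018: Monday
2019: Tuesday
2020: Wednesday (leap)
2020 begins on a Wednesday and is a leap year.

2020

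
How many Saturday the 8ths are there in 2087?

Check the 8th of each month of 2087: Jan 8: Wed, Feb 8: Sat, Mar 8: Sat, Apr 8: Tue, May 8: Thu, Jun 8: Sun, Jul 8: Tue, Aug 8: Fri, Sep 8: Mon, Oct 8: Wed, Nov 8: Sat, Dec 8: Mon.
Saturday occurs in February, March, November — 3 months.

3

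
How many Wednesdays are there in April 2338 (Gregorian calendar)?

4

April 2338 has 30 days and begins on Friday.
The first Wednesday is April 6.
Wednesdays fall on 6, 13, 20, 27 — that's 4.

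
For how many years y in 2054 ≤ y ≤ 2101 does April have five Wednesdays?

April has 30 days; it has five Wednesdays when Wednesday falls among the first (month-length − 28) days — i.e. when April 1 is one of Wednesday/Tuesday.
April 1 by year: 2054:Wed✓ 2055:Thu 2056:Sat 2057:Sun 2058:Mon 2059:Tue✓ 2060:Thu 2061:Fri 2062:Sat 2063:Sun 2064:Tue✓ 2065:Wed✓ 2066:Thu 2067:Fri 2068:Sun …(18 more)… 2087:Tue✓ 2088:Thu 2089:Fri 2090:Sat 2091:Sun 2092:Tue✓ 2093:Wed✓ 2094:Thu 2095:Fri 2096:Sun 2097:Mon 2098:Tue✓ 2099:Wed✓ 2100:Thu 2101:Fri
Years with five Wednesdays: 2054, 2059, 2064, 2065, 2070, 2071, 2076, 2081, 2082, 2087, 2092, 2093, 2098, 2099 → 14.

14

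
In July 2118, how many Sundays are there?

July 2118 has 31 days and begins on Friday.
The first Sunday is July 3.
Sundays fall on 3, 10, 17, 24, 31 — that's 5.

5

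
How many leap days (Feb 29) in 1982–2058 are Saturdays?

Leap years in 1982–2058: 19 of them.
Feb 29 weekday advances by 5 (mod 7) from one leap year to the next four years later (or differs when a century non-leap intervenes).
Leap-day weekdays: 1984:Wed 1988:Mon 1992:Sat✓ 1996:Thu 2000:Tue 2004:Sun 2008:Fri 2012:Wed 2016:Mon 2020:Sat✓ 2024:Thu 2028:Tue 2032:Sun 2036:Fri 2040:Wed 2044:Mon 2048:Sat✓ 2052:Thu 2056:Tue
Saturday: 1992, 2020, 2048 → 3.

3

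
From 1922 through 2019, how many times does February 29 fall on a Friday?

4

Leap years in 1922–2019: 24 of them.
Feb 29 weekday advances by 5 (mod 7) from one leap year to the next four years later (or differs when a century non-leap intervenes).
Leap-day weekdays: 1924:Fri✓ 1928:Wed 1932:Mon 1936:Sat 1940:Thu 1944:Tue 1948:Sun 1952:Fri✓ 1956:Wed 1960:Mon 1964:Sat 1968:Thu 1972:Tue 1976:Sun 1980:Fri✓ 1984:Wed 1988:Mon 1992:Sat 1996:Thu 2000:Tue 2004:Sun 2008:Fri✓ 2012:Wed 2016:Mon
Friday: 1924, 1952, 1980, 2008 → 4.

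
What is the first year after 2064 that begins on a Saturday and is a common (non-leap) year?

2067

Jan 1 advances by 2 weekdays after a leap year and by 1 after a common year.
2064: Jan 1 is Tuesday (leap).
2065: Thursday
2066: Friday
2067: Saturday
2067 begins on a Saturday and is a common year.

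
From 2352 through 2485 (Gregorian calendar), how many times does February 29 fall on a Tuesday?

5

Leap years in 2352–2485: 34 of them.
Feb 29 weekday advances by 5 (mod 7) from one leap year to the next four years later (or differs when a century non-leap intervenes).
Leap-day weekdays: 2352:Fri 2356:Wed 2360:Mon 2364:Sat 2368:Thu 2372:Tue✓ 2376:Sun 2380:Fri 2384:Wed 2388:Mon 2392:Sat 2396:Thu 2400:Tue✓ …(8 more)… 2436:Fri 2440:Wed 2444:Mon 2448:Sat 2452:Thu 2456:Tue✓ 2460:Sun 2464:Fri 2468:Wed 2472:Mon 2476:Sat 2480:Thu 2484:Tue✓
Tuesday: 2372, 2400, 2428, 2456, 2484 → 5.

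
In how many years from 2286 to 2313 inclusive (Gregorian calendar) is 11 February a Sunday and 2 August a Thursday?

3

Check each year's weekday for 11 February and 2 August:
  2286: Thu/Mon  2287: Fri/Tue  2288: Sat/Thu  2289: Mon/Fri  2290: Tue/Sat  2291: Wed/Sun  2292: Thu/Tue  2293: Sat/Wed  2294: Sun/Thu ✓  2295: Mon/Fri  2296: Tue/Sun  2297: Thu/Mon  2298: Fri/Tue  2299: Sat/Wed  2300: Sun/Thu ✓  2301: Mon/Fri  2302: Tue/Sat  2303: Wed/Sun  2304: Thu/Tue  2305: Sat/Wed  2306: Sun/Thu ✓  2307: Mon/Fri  2308: Tue/Sun  2309: Thu/Mon  2310: Fri/Tue  2311: Sat/Wed  2312: Sun/Fri  2313: Tue/Sat
Both conditions hold in: 2294, 2300, 2306 — 3.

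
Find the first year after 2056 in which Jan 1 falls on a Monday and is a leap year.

2080

Jan 1 advances by 2 weekdays after a leap year and by 1 after a common year.
2056: Jan 1 is Saturday (leap).
2057: Monday
2058: Tuesday
2059: Wednesday
2060: Thursday (leap)
2061: Saturday
2062: Sunday
2063: Monday
2064: Tuesday (leap)
2065: Thursday
2066: Friday
2067: Saturday
2068: Sunday (leap)
2069: Tuesday
2070: Wednesday
2071: Thursday
2072: Friday (leap)
2073: Sunday
2074: Monday
2075: Tuesday
2076: Wednesday (leap)
2077: Friday
2078: Saturday
2079: Sunday
2080: Monday (leap)
2080 begins on a Monday and is a leap year.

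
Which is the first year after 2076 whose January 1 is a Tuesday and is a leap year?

Jan 1 advances by 2 weekdays after a leap year and by 1 after a common year.
2076: Jan 1 is Wednesday (leap).
2077: Friday
2078: Saturday
2079: Sunday
2080: Monday (leap)
2081: Wednesday
2082: Thursday
2083: Friday
2084: Saturday (leap)
2085: Monday
2086: Tuesday
2087: Wednesday
2088: Thursday (leap)
2089: Saturday
2090: Sunday
2091: Monday
2092: Tuesday (leap)
2092 begins on a Tuesday and is a leap year.

2092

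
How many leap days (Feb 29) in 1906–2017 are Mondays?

Leap years in 1906–2017: 28 of them.
Feb 29 weekday advances by 5 (mod 7) from one leap year to the next four years later (or differs when a century non-leap intervenes).
Leap-day weekdays: 1908:Sat 1912:Thu 1916:Tue 1920:Sun 1924:Fri 1928:Wed 1932:Mon✓ 1936:Sat 1940:Thu 1944:Tue 1948:Sun 1952:Fri 1956:Wed 1960:Mon✓ 1964:Sat 1968:Thu 1972:Tue 1976:Sun 1980:Fri 1984:Wed 1988:Mon✓ 1992:Sat 1996:Thu 2000:Tue 2004:Sun 2008:Fri 2012:Wed 2016:Mon✓
Monday: 1932, 1960, 1988, 2016 → 4.

4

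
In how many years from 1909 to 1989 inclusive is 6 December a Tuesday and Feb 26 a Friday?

Check each year's weekday for 6 December and Feb 26:
  1909: Mon/Fri  1910: Tue/Sat  1911: Wed/Sun  1912: Fri/Mon  1913: Sat/Wed  1914: Sun/Thu  1915: Mon/Fri  1916: Wed/Sat  1917: Thu/Mon  1918: Fri/Tue  1919: Sat/Wed  1920: Mon/Thu  1921: Tue/Sat  1922: Wed/Sun  …(53 more)…  1976: Mon/Thu  1977: Tue/Sat  1978: Wed/Sun  1979: Thu/Mon  1980: Sat/Tue  1981: Sun/Thu  1982: Mon/Fri  1983: Tue/Sat  1984: Thu/Sun  1985: Fri/Tue  1986: Sat/Wed  1987: Sun/Thu  1988: Tue/Fri ✓  1989: Wed/Sun
Both conditions hold in: 1932, 1960, 1988 — 3.

3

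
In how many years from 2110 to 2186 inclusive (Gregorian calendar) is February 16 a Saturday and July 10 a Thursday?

2

Check each year's weekday for February 16 and July 10:
  2110: Sun/Thu  2111: Mon/Fri  2112: Tue/Sun  2113: Thu/Mon  2114: Fri/Tue  2115: Sat/Wed  2116: Sun/Fri  2117: Tue/Sat  2118: Wed/Sun  2119: Thu/Mon  2120: Fri/Wed  2121: Sun/Thu  2122: Mon/Fri  2123: Tue/Sat  …(49 more)…  2173: Tue/Sat  2174: Wed/Sun  2175: Thu/Mon  2176: Fri/Wed  2177: Sun/Thu  2178: Mon/Fri  2179: Tue/Sat  2180: Wed/Mon  2181: Fri/Tue  2182: Sat/Wed  2183: Sun/Thu  2184: Mon/Sat  2185: Wed/Sun  2186: Thu/Mon
Both conditions hold in: 2132, 2160 — 2.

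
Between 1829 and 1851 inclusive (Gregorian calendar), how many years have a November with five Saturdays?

7

November has 30 days; it has five Saturdays when Saturday falls among the first (month-length − 28) days — i.e. when November 1 is one of Saturday/Friday.
November 1 by year: 1829:Sun 1830:Mon 1831:Tue 1832:Thu 1833:Fri✓ 1834:Sat✓ 1835:Sun 1836:Tue 1837:Wed 1838:Thu 1839:Fri✓ 1840:Sun 1841:Mon 1842:Tue 1843:Wed 1844:Fri✓ 1845:Sat✓ 1846:Sun 1847:Mon 1848:Wed 1849:Thu 1850:Fri✓ 1851:Sat✓
Years with five Saturdays: 1833, 1834, 1839, 1844, 1845, 1850, 1851 → 7.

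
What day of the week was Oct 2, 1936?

January 1, 1936 is a Wednesday.
October 2 is day 276 of the year, i.e. 275 days after Jan 1.
275 mod 7 = 2, so advance 2 weekdays from Wednesday: Friday.

Friday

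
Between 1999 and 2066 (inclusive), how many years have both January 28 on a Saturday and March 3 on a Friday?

Check each year's weekday for January 28 and March 3:
  1999: Thu/Wed  2000: Fri/Fri  2001: Sun/Sat  2002: Mon/Sun  2003: Tue/Mon  2004: Wed/Wed  2005: Fri/Thu  2006: Sat/Fri ✓  2007: Sun/Sat  2008: Mon/Mon  2009: Wed/Tue  2010: Thu/Wed  2011: Fri/Thu  2012: Sat/Sat  …(40 more)…  2053: Tue/Mon  2054: Wed/Tue  2055: Thu/Wed  2056: Fri/Fri  2057: Sun/Sat  2058: Mon/Sun  2059: Tue/Mon  2060: Wed/Wed  2061: Fri/Thu  2062: Sat/Fri ✓  2063: Sun/Sat  2064: Mon/Mon  2065: Wed/Tue  2066: Thu/Wed
Both conditions hold in: 2006, 2017, 2023, 2034, 2045, 2051, 2062 — 7.

7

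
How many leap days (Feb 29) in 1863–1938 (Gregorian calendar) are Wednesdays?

2

Leap years in 1863–1938: 18 of them.
Feb 29 weekday advances by 5 (mod 7) from one leap year to the next four years later (or differs when a century non-leap intervenes).
Leap-day weekdays: 1864:Mon 1868:Sat 1872:Thu 1876:Tue 1880:Sun 1884:Fri 1888:Wed✓ 1892:Mon 1896:Sat 1904:Mon 1908:Sat 1912:Thu 1916:Tue 1920:Sun 1924:Fri 1928:Wed✓ 1932:Mon 1936:Sat
Wednesday: 1888, 1928 → 2.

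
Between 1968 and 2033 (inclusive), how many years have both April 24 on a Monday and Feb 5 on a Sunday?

Check each year's weekday for April 24 and Feb 5:
  1968: Wed/Mon  1969: Thu/Wed  1970: Fri/Thu  1971: Sat/Fri  1972: Mon/Sat  1973: Tue/Mon  1974: Wed/Tue  1975: Thu/Wed  1976: Sat/Thu  1977: Sun/Sat  1978: Mon/Sun ✓  1979: Tue/Mon  1980: Thu/Tue  1981: Fri/Thu  …(38 more)…  2020: Fri/Wed  2021: Sat/Fri  2022: Sun/Sat  2023: Mon/Sun ✓  2024: Wed/Mon  2025: Thu/Wed  2026: Fri/Thu  2027: Sat/Fri  2028: Mon/Sat  2029: Tue/Mon  2030: Wed/Tue  2031: Thu/Wed  2032: Sat/Thu  2033: Sun/Sat
Both conditions hold in: 1978, 1989, 1995, 2006, 2017, 2023 — 6.

6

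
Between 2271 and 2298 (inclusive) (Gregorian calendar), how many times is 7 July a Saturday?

4

Track 7 July's weekday year by year (advancing +1, or +2 across a Feb 29):
  2271: Fri  2272: Sun (+2)  2273: Mon (+1)  2274: Tue (+1)  2275: Wed (+1)
  2276: Fri (+2)  2277: Sat (+1) ✓  2278: Sun (+1)  2279: Mon (+1)  2280: Wed (+2)
  2281: Thu (+1)  2282: Fri (+1)  2283: Sat (+1) ✓  2284: Mon (+2)  2285: Tue (+1)
  2286: Wed (+1)  2287: Thu (+1)  2288: Sat (+2) ✓  2289: Sun (+1)  2290: Mon (+1)
  2291: Tue (+1)  2292: Thu (+2)  2293: Fri (+1)  2294: Sat (+1) ✓  2295: Sun (+1)
  2296: Tue (+2)  2297: Wed (+1)  2298: Thu (+1)
Saturday years: 2277, 2283, 2288, 2294 — 4 in total.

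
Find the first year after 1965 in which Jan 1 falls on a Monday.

Jan 1 advances by 2 weekdays after a leap year and by 1 after a common year.
1965: Jan 1 is Friday.
1966: Saturday
1967: Sunday
1968: Monday (leap)
1968 begins on a Monday

1968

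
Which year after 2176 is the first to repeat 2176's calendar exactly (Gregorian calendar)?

Two years share a calendar iff Jan 1 falls on the same weekday and both are leap or both are common. 2176: Jan 1 is Monday, leap year.
2177: Jan 1 Wednesday, common
2178: Jan 1 Thursday, common
2179: Jan 1 Friday, common
2180: Jan 1 Saturday, leap
2181: Jan 1 Monday, common
2182: Jan 1 Tuesday, common
2183: Jan 1 Wednesday, common
2184: Jan 1 Thursday, leap
2185: Jan 1 Saturday, common
2186: Jan 1 Sunday, common
2187: Jan 1 Monday, common
2188: Jan 1 Tuesday, leap
2189: Jan 1 Thursday, common
2190: Jan 1 Friday, common
2191: Jan 1 Saturday, common
2192: Jan 1 Sunday, leap
2193: Jan 1 Tuesday, common
2194: Jan 1 Wednesday, common
2195: Jan 1 Thursday, common
2196: Jan 1 Friday, leap
2197: Jan 1 Sunday, common
2198: Jan 1 Monday, common
2199: Jan 1 Tuesday, common
2200: Jan 1 Wednesday, common
2201: Jan 1 Thursday, common
2202: Jan 1 Friday, common
2203: Jan 1 Saturday, common
2204: Jan 1 Sunday, leap
2205: Jan 1 Tuesday, common
2206: Jan 1 Wednesday, common
2207: Jan 1 Thursday, common
2208: Jan 1 Friday, leap
2209: Jan 1 Sunday, common
2210: Jan 1 Monday, common
2211: Jan 1 Tuesday, common
2212: Jan 1 Wednesday, leap
2213: Jan 1 Friday, common
2214: Jan 1 Saturday, common
2215: Jan 1 Sunday, common
2216: Jan 1 Monday, leap
2216 matches on both conditions.

2216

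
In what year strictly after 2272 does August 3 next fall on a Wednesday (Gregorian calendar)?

2281

From one year to the next, a fixed date's weekday advances by 1, or by 2 when a Feb 29 lies between the two dates.
2272: August 3 is Saturday.
2273: Sunday (+1)
2274: Monday (+1)
2275: Tuesday (+1)
2276: Thursday (+2)
2277: Friday (+1)
2278: Saturday (+1)
2279: Sunday (+1)
2280: Tuesday (+2)
2281: Wednesday (+1)
August 3 falls on a Wednesday in 2281.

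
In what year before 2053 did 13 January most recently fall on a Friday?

From one year to the next, a fixed date's weekday advances by 1, or by 2 when a Feb 29 lies between the two dates.
2053: January 13 is Monday.
2052: Saturday (−2)
2051: Friday (−1)
13 January falls on a Friday in 2051.

2051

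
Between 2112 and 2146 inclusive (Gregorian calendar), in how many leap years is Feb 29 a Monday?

2

Leap years in 2112–2146: 9 of them.
Feb 29 weekday advances by 5 (mod 7) from one leap year to the next four years later (or differs when a century non-leap intervenes).
Leap-day weekdays: 2112:Mon✓ 2116:Sat 2120:Thu 2124:Tue 2128:Sun 2132:Fri 2136:Wed 2140:Mon✓ 2144:Sat
Monday: 2112, 2140 → 2.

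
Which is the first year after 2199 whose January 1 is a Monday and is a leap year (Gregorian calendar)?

Jan 1 advances by 2 weekdays after a leap year and by 1 after a common year.
2199: Jan 1 is Tuesday.
2200: Wednesday
2201: Thursday
2202: Friday
2203: Saturday
2204: Sunday (leap)
2205: Tuesday
2206: Wednesday
2207: Thursday
2208: Friday (leap)
2209: Sunday
2210: Monday
2211: Tuesday
2212: Wednesday (leap)
2213: Friday
2214: Saturday
2215: Sunday
2216: Monday (leap)
2216 begins on a Monday and is a leap year.

2216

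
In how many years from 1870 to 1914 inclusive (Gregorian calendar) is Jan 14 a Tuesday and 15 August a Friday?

5

Check each year's weekday for Jan 14 and 15 August:
  1870: Fri/Mon  1871: Sat/Tue  1872: Sun/Thu  1873: Tue/Fri ✓  1874: Wed/Sat  1875: Thu/Sun  1876: Fri/Tue  1877: Sun/Wed  1878: Mon/Thu  1879: Tue/Fri ✓  1880: Wed/Sun  1881: Fri/Mon  1882: Sat/Tue  1883: Sun/Wed  …(17 more)…  1901: Mon/Thu  1902: Tue/Fri ✓  1903: Wed/Sat  1904: Thu/Mon  1905: Sat/Tue  1906: Sun/Wed  1907: Mon/Thu  1908: Tue/Sat  1909: Thu/Sun  1910: Fri/Mon  1911: Sat/Tue  1912: Sun/Thu  1913: Tue/Fri ✓  1914: Wed/Sat
Both conditions hold in: 1873, 1879, 1890, 1902, 1913 — 5.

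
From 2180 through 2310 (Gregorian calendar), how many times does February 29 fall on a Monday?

Leap years in 2180–2310: 31 of them.
Feb 29 weekday advances by 5 (mod 7) from one leap year to the next four years later (or differs when a century non-leap intervenes).
Leap-day weekdays: 2180:Tue 2184:Sun 2188:Fri 2192:Wed 2196:Mon✓ 2204:Wed 2208:Mon✓ 2212:Sat 2216:Thu 2220:Tue 2224:Sun 2228:Fri 2232:Wed …(5 more)… 2256:Fri 2260:Wed 2264:Mon✓ 2268:Sat 2272:Thu 2276:Tue 2280:Sun 2284:Fri 2288:Wed 2292:Mon✓ 2296:Sat 2304:Mon✓ 2308:Sat
Monday: 2196, 2208, 2236, 2264, 2292, 2304 → 6.

6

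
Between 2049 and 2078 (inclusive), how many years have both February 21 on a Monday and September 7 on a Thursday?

Check each year's weekday for February 21 and September 7:
  2049: Sun/Tue  2050: Mon/Wed  2051: Tue/Thu  2052: Wed/Sat  2053: Fri/Sun  2054: Sat/Mon  2055: Sun/Tue  2056: Mon/Thu ✓  2057: Wed/Fri  2058: Thu/Sat  2059: Fri/Sun  2060: Sat/Tue  2061: Mon/Wed  2062: Tue/Thu  2063: Wed/Fri  2064: Thu/Sun  2065: Sat/Mon  2066: Sun/Tue  2067: Mon/Wed  2068: Tue/Fri  2069: Thu/Sat  2070: Fri/Sun  2071: Sat/Mon  2072: Sun/Wed  2073: Tue/Thu  2074: Wed/Fri  2075: Thu/Sat  2076: Fri/Mon  2077: Sun/Tue  2078: Mon/Wed
Both conditions hold in: 2056 — 1.

1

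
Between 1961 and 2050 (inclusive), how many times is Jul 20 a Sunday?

12

Track Jul 20's weekday year by year (advancing +1, or +2 across a Feb 29):
  1961: Thu  1962: Fri (+1)  1963: Sat (+1)  1964: Mon (+2)  1965: Tue (+1)
  1966: Wed (+1)  1967: Thu (+1)  1968: Sat (+2)  1969: Sun (+1) ✓  1970: Mon (+1)
  1971: Tue (+1)  1972: Thu (+2)  1973: Fri (+1)  1974: Sat (+1)  … (62 more years) …
  2037: Mon (+1)  2038: Tue (+1)  2039: Wed (+1)  2040: Fri (+2)  2041: Sat (+1)
  2042: Sun (+1) ✓  2043: Mon (+1)  2044: Wed (+2)  2045: Thu (+1)  2046: Fri (+1)
  2047: Sat (+1)  2048: Mon (+2)  2049: Tue (+1)  2050: Wed (+1)
Sunday years: 1969, 1975, 1980, 1986, 1997, 2003, 2008, 2014, 2025, 2031, 2036, 2042 — 12 in total.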